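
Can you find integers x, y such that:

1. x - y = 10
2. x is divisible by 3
Yes

Take x = 0, y = -10. Substituting into each constraint:
  (1) 0 + 10 = 10 ✓
  (2) 0 = 3 × 0, remainder 0 ✓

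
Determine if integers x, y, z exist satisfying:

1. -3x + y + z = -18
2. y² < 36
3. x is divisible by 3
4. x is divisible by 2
Yes

Take x = 0, y = 0, z = -18. Substituting into each constraint:
  (1) -3(0) + 0 + (-18) = -18 ✓
  (2) y² = (0)² = 0, and 0 < 36 ✓
  (3) 0 = 3 × 0, remainder 0 ✓
  (4) 0 = 2 × 0, remainder 0 ✓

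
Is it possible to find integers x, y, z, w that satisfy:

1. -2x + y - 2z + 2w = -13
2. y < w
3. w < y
No

A contradictory subset is {y < w, w < y}. No integer assignment can satisfy these jointly:

  - y < w: bounds one variable relative to another variable
  - w < y: bounds one variable relative to another variable

Direct contradiction: w > y and y > w cannot both hold.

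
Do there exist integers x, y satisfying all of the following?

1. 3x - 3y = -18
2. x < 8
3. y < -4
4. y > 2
No

A contradictory subset is {y < -4, y > 2}. No integer assignment can satisfy these jointly:

  - y < -4: bounds one variable relative to a constant
  - y > 2: bounds one variable relative to a constant

Direct contradiction: the bounds on y require y ≥ 3 and y ≤ -5 simultaneously, which is empty.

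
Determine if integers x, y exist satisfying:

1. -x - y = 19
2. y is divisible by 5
Yes

Take x = -19, y = 0. Substituting into each constraint:
  (1) 19 + 0 = 19 ✓
  (2) 0 = 5 × 0, remainder 0 ✓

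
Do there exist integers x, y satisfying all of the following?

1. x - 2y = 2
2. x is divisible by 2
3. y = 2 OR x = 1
Yes

Take x = 6, y = 2. Substituting into each constraint:
  (1) 6 - 2(2) = 2 ✓
  (2) 6 = 2 × 3, remainder 0 ✓
  (3) y = 2, target 2 ✓ (first branch holds)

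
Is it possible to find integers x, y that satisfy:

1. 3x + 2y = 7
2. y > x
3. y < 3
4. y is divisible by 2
Yes

Take x = 1, y = 2. Substituting into each constraint:
  (1) 3(1) + 2(2) = 7 ✓
  (2) 2 > 1 ✓
  (3) 2 < 3 ✓
  (4) 2 = 2 × 1, remainder 0 ✓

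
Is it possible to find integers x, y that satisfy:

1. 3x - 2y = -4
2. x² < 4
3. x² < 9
Yes

Take x = 0, y = 2. Substituting into each constraint:
  (1) 3(0) - 2(2) = -4 ✓
  (2) x² = (0)² = 0, and 0 < 4 ✓
  (3) x² = (0)² = 0, and 0 < 9 ✓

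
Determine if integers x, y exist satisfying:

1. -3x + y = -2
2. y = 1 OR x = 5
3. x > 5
No

The full constraint system is jointly infeasible over the integers. Each constraint and what it forces:

  - -3x + y = -2: is a linear equation tying the variables together
  - y = 1 OR x = 5: forces a choice: either y = 1 or x = 5
  - x > 5: bounds one variable relative to a constant

Split on the disjunction (y = 1 OR x = 5):
  • If y = 1: the equation forces x = 1, which contradicts the bound x ≥ 6.
  • If x = 5: this contradicts the bound x ≥ 6.
Both branches are infeasible, so the system has no integer solution.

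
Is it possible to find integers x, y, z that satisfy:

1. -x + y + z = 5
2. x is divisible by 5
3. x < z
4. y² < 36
Yes

Take x = 0, y = 4, z = 1. Substituting into each constraint:
  (1) 0 + 4 + 1 = 5 ✓
  (2) 0 = 5 × 0, remainder 0 ✓
  (3) 0 < 1 ✓
  (4) y² = (4)² = 16, and 16 < 36 ✓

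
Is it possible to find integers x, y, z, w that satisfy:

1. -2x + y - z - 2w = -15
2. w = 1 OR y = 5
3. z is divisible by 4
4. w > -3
Yes

Take x = 0, y = -13, z = 0, w = 1. Substituting into each constraint:
  (1) -2(0) + (-13) + 0 - 2(1) = -15 ✓
  (2) w = 1, target 1 ✓ (first branch holds)
  (3) 0 = 4 × 0, remainder 0 ✓
  (4) 1 > -3 ✓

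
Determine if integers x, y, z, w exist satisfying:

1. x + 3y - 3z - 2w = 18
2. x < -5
Yes

Take x = -6, y = 0, z = 0, w = -12. Substituting into each constraint:
  (1) (-6) + 3(0) - 3(0) - 2(-12) = 18 ✓
  (2) -6 < -5 ✓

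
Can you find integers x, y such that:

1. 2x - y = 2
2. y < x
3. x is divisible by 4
Yes

Take x = 0, y = -2. Substituting into each constraint:
  (1) 2(0) + 2 = 2 ✓
  (2) -2 < 0 ✓
  (3) 0 = 4 × 0, remainder 0 ✓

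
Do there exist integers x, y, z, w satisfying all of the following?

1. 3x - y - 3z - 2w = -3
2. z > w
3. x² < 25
Yes

Take x = 0, y = 5, z = 0, w = -1. Substituting into each constraint:
  (1) 3(0) + (-5) - 3(0) - 2(-1) = -3 ✓
  (2) 0 > -1 ✓
  (3) x² = (0)² = 0, and 0 < 25 ✓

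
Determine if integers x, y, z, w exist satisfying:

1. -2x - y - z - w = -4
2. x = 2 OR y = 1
Yes

Take x = 2, y = 0, z = 0, w = 0. Substituting into each constraint:
  (1) -2(2) + 0 + 0 + 0 = -4 ✓
  (2) x = 2, target 2 ✓ (first branch holds)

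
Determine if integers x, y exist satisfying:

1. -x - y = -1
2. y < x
Yes

Take x = 1, y = 0. Substituting into each constraint:
  (1) (-1) + 0 = -1 ✓
  (2) 0 < 1 ✓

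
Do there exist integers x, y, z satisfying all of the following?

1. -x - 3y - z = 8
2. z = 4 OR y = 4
Yes

Take x = 0, y = -4, z = 4. Substituting into each constraint:
  (1) 0 - 3(-4) + (-4) = 8 ✓
  (2) z = 4, target 4 ✓ (first branch holds)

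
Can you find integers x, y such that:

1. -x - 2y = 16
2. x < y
Yes

Take x = -6, y = -5. Substituting into each constraint:
  (1) 6 - 2(-5) = 16 ✓
  (2) -6 < -5 ✓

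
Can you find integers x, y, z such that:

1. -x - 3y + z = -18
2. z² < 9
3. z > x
Yes

Take x = -3, y = 7, z = 0. Substituting into each constraint:
  (1) 3 - 3(7) + 0 = -18 ✓
  (2) z² = (0)² = 0, and 0 < 9 ✓
  (3) 0 > -3 ✓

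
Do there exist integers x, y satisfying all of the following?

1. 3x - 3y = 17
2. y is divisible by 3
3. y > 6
No

Even the single constraint (3x - 3y = 17) is infeasible over the integers.

  - 3x - 3y = 17: every term on the left is divisible by 3, so the LHS ≡ 0 (mod 3), but the RHS 17 is not — no integer solution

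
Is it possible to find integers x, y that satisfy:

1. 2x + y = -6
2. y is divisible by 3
Yes

Take x = -3, y = 0. Substituting into each constraint:
  (1) 2(-3) + 0 = -6 ✓
  (2) 0 = 3 × 0, remainder 0 ✓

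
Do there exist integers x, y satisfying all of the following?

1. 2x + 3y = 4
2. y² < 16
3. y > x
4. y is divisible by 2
Yes

Take x = -1, y = 2. Substituting into each constraint:
  (1) 2(-1) + 3(2) = 4 ✓
  (2) y² = (2)² = 4, and 4 < 16 ✓
  (3) 2 > -1 ✓
  (4) 2 = 2 × 1, remainder 0 ✓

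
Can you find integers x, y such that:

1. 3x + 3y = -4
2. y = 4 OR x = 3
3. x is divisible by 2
No

Even the single constraint (3x + 3y = -4) is infeasible over the integers.

  - 3x + 3y = -4: every term on the left is divisible by 3, so the LHS ≡ 0 (mod 3), but the RHS -4 is not — no integer solution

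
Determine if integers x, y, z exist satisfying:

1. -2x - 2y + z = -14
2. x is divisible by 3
Yes

Take x = 0, y = 7, z = 0. Substituting into each constraint:
  (1) -2(0) - 2(7) + 0 = -14 ✓
  (2) 0 = 3 × 0, remainder 0 ✓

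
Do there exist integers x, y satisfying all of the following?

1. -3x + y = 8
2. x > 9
Yes

Take x = 10, y = 38. Substituting into each constraint:
  (1) -3(10) + 38 = 8 ✓
  (2) 10 > 9 ✓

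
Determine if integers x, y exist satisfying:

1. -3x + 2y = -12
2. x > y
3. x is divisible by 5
Yes

Take x = 0, y = -6. Substituting into each constraint:
  (1) -3(0) + 2(-6) = -12 ✓
  (2) 0 > -6 ✓
  (3) 0 = 5 × 0, remainder 0 ✓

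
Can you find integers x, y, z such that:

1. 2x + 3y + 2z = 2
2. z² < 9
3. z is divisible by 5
Yes

Take x = 1, y = 0, z = 0. Substituting into each constraint:
  (1) 2(1) + 3(0) + 2(0) = 2 ✓
  (2) z² = (0)² = 0, and 0 < 9 ✓
  (3) 0 = 5 × 0, remainder 0 ✓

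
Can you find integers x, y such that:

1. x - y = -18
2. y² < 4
Yes

Take x = -18, y = 0. Substituting into each constraint:
  (1) (-18) + 0 = -18 ✓
  (2) y² = (0)² = 0, and 0 < 4 ✓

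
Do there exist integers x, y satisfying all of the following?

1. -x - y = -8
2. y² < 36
Yes

Take x = 8, y = 0. Substituting into each constraint:
  (1) (-8) + 0 = -8 ✓
  (2) y² = (0)² = 0, and 0 < 36 ✓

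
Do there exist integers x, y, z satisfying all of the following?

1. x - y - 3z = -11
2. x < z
Yes

Take x = 0, y = 8, z = 1. Substituting into each constraint:
  (1) 0 + (-8) - 3(1) = -11 ✓
  (2) 0 < 1 ✓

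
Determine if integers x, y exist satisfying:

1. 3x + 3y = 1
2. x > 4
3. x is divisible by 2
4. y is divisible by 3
No

Even the single constraint (3x + 3y = 1) is infeasible over the integers.

  - 3x + 3y = 1: every term on the left is divisible by 3, so the LHS ≡ 0 (mod 3), but the RHS 1 is not — no integer solution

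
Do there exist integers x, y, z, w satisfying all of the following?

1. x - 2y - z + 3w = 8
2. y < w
Yes

Take x = 5, y = 0, z = 0, w = 1. Substituting into each constraint:
  (1) 5 - 2(0) + 0 + 3(1) = 8 ✓
  (2) 0 < 1 ✓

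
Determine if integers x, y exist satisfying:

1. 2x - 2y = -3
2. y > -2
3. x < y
No

Even the single constraint (2x - 2y = -3) is infeasible over the integers.

  - 2x - 2y = -3: every term on the left is divisible by 2, so the LHS ≡ 0 (mod 2), but the RHS -3 is not — no integer solution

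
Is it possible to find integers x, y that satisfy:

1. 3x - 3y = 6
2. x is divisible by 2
Yes

Take x = 0, y = -2. Substituting into each constraint:
  (1) 3(0) - 3(-2) = 6 ✓
  (2) 0 = 2 × 0, remainder 0 ✓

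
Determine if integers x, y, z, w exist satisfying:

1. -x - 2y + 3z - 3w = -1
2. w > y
Yes

Take x = 3, y = -1, z = 0, w = 0. Substituting into each constraint:
  (1) (-3) - 2(-1) + 3(0) - 3(0) = -1 ✓
  (2) 0 > -1 ✓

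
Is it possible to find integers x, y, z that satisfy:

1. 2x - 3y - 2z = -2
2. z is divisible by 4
Yes

Take x = 2, y = 2, z = 0. Substituting into each constraint:
  (1) 2(2) - 3(2) - 2(0) = -2 ✓
  (2) 0 = 4 × 0, remainder 0 ✓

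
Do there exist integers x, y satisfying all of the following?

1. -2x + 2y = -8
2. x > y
Yes

Take x = 0, y = -4. Substituting into each constraint:
  (1) -2(0) + 2(-4) = -8 ✓
  (2) 0 > -4 ✓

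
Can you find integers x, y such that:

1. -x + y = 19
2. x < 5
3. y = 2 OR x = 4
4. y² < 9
Yes

Take x = -17, y = 2. Substituting into each constraint:
  (1) 17 + 2 = 19 ✓
  (2) -17 < 5 ✓
  (3) y = 2, target 2 ✓ (first branch holds)
  (4) y² = (2)² = 4, and 4 < 9 ✓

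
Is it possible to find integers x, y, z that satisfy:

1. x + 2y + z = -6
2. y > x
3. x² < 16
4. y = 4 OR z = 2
Yes

Take x = 1, y = 4, z = -15. Substituting into each constraint:
  (1) 1 + 2(4) + (-15) = -6 ✓
  (2) 4 > 1 ✓
  (3) x² = (1)² = 1, and 1 < 16 ✓
  (4) y = 4, target 4 ✓ (first branch holds)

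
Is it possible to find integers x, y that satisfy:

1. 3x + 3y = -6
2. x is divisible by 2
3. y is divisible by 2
Yes

Take x = 0, y = -2. Substituting into each constraint:
  (1) 3(0) + 3(-2) = -6 ✓
  (2) 0 = 2 × 0, remainder 0 ✓
  (3) -2 = 2 × -1, remainder 0 ✓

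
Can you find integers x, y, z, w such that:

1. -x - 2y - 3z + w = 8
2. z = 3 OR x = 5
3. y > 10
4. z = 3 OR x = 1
Yes

Take x = 0, y = 11, z = 3, w = 39. Substituting into each constraint:
  (1) 0 - 2(11) - 3(3) + 39 = 8 ✓
  (2) z = 3, target 3 ✓ (first branch holds)
  (3) 11 > 10 ✓
  (4) z = 3, target 3 ✓ (first branch holds)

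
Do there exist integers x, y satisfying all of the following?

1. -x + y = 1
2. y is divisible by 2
Yes

Take x = -1, y = 0. Substituting into each constraint:
  (1) 1 + 0 = 1 ✓
  (2) 0 = 2 × 0, remainder 0 ✓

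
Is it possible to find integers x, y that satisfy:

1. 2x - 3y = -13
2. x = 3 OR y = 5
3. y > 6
No

The full constraint system is jointly infeasible over the integers. Each constraint and what it forces:

  - 2x - 3y = -13: is a linear equation tying the variables together
  - x = 3 OR y = 5: forces a choice: either x = 3 or y = 5
  - y > 6: bounds one variable relative to a constant

Split on the disjunction (x = 3 OR y = 5):
  • If x = 3: with x = 3, every remaining term of the linear equation is divisible by 3, so the left side is ≡ 0 (mod 3); but the right side -19 ≡ 2 (mod 3). No integers can satisfy it.
  • If y = 5: this contradicts the bound y ≥ 7.
Both branches are infeasible, so the system has no integer solution.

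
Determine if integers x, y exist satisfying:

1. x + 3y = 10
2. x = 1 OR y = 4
Yes

Take x = 1, y = 3. Substituting into each constraint:
  (1) 1 + 3(3) = 10 ✓
  (2) x = 1, target 1 ✓ (first branch holds)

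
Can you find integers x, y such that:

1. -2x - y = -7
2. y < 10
Yes

Take x = 0, y = 7. Substituting into each constraint:
  (1) -2(0) + (-7) = -7 ✓
  (2) 7 < 10 ✓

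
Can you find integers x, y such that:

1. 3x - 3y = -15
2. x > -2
Yes

Take x = 0, y = 5. Substituting into each constraint:
  (1) 3(0) - 3(5) = -15 ✓
  (2) 0 > -2 ✓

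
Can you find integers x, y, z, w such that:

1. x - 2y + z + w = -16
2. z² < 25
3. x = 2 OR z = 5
Yes

Take x = 2, y = 11, z = 4, w = 0. Substituting into each constraint:
  (1) 2 - 2(11) + 4 + 0 = -16 ✓
  (2) z² = (4)² = 16, and 16 < 25 ✓
  (3) x = 2, target 2 ✓ (first branch holds)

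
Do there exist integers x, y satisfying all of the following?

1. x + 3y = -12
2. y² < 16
Yes

Take x = -12, y = 0. Substituting into each constraint:
  (1) (-12) + 3(0) = -12 ✓
  (2) y² = (0)² = 0, and 0 < 16 ✓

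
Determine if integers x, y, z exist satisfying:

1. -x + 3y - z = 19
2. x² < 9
Yes

Take x = 0, y = 7, z = 2. Substituting into each constraint:
  (1) 0 + 3(7) + (-2) = 19 ✓
  (2) x² = (0)² = 0, and 0 < 9 ✓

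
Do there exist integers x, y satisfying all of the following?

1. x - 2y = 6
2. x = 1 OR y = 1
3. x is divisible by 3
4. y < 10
No

A contradictory subset is {x - 2y = 6, x = 1 OR y = 1, x is divisible by 3}. No integer assignment can satisfy these jointly:

  - x - 2y = 6: is a linear equation tying the variables together
  - x = 1 OR y = 1: forces a choice: either x = 1 or y = 1
  - x is divisible by 3: restricts x to multiples of 3

Split on the disjunction (x = 1 OR y = 1):
  • If x = 1: this contradicts the divisibility constraint — 1 is not a multiple of 3.
  • If y = 1: with y = 1, writing x = 3x', every remaining term of the linear equation is divisible by 3, so the left side is ≡ 0 (mod 3); but the right side 8 ≡ 2 (mod 3). No integers can satisfy it.
Both branches are infeasible, so the system has no integer solution.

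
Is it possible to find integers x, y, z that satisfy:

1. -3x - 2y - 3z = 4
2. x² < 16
Yes

Take x = 0, y = 1, z = -2. Substituting into each constraint:
  (1) -3(0) - 2(1) - 3(-2) = 4 ✓
  (2) x² = (0)² = 0, and 0 < 16 ✓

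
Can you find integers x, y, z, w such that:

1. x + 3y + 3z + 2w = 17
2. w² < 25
Yes

Take x = 17, y = 0, z = 0, w = 0. Substituting into each constraint:
  (1) 17 + 3(0) + 3(0) + 2(0) = 17 ✓
  (2) w² = (0)² = 0, and 0 < 25 ✓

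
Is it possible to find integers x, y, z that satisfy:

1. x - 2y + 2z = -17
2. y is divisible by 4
Yes

Take x = -17, y = 0, z = 0. Substituting into each constraint:
  (1) (-17) - 2(0) + 2(0) = -17 ✓
  (2) 0 = 4 × 0, remainder 0 ✓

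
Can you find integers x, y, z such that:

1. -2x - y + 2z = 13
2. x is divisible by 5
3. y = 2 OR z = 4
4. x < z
Yes

Take x = -5, y = 5, z = 4. Substituting into each constraint:
  (1) -2(-5) + (-5) + 2(4) = 13 ✓
  (2) -5 = 5 × -1, remainder 0 ✓
  (3) z = 4, target 4 ✓ (second branch holds)
  (4) -5 < 4 ✓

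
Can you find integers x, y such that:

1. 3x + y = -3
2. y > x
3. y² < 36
Yes

Take x = -1, y = 0. Substituting into each constraint:
  (1) 3(-1) + 0 = -3 ✓
  (2) 0 > -1 ✓
  (3) y² = (0)² = 0, and 0 < 36 ✓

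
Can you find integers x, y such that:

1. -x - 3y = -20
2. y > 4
Yes

Take x = 2, y = 6. Substituting into each constraint:
  (1) (-2) - 3(6) = -20 ✓
  (2) 6 > 4 ✓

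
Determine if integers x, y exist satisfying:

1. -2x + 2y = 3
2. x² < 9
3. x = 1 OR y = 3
No

Even the single constraint (-2x + 2y = 3) is infeasible over the integers.

  - -2x + 2y = 3: every term on the left is divisible by 2, so the LHS ≡ 0 (mod 2), but the RHS 3 is not — no integer solution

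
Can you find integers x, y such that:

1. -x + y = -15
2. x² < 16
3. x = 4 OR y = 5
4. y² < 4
No

A contradictory subset is {x² < 16, x = 4 OR y = 5, y² < 4}. No integer assignment can satisfy these jointly:

  - x² < 16: restricts x to |x| ≤ 3
  - x = 4 OR y = 5: forces a choice: either x = 4 or y = 5
  - y² < 4: restricts y to |y| ≤ 1

Split on the disjunction (x = 4 OR y = 5):
  • If x = 4: this contradicts x² < 16, which requires |x| ≤ 3.
  • If y = 5: this contradicts y² < 4, which requires |y| ≤ 1.
Both branches are infeasible, so the system has no integer solution.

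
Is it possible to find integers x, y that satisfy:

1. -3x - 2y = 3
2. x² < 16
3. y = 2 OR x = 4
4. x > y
No

The full constraint system is jointly infeasible over the integers. Each constraint and what it forces:

  - -3x - 2y = 3: is a linear equation tying the variables together
  - x² < 16: restricts x to |x| ≤ 3
  - y = 2 OR x = 4: forces a choice: either y = 2 or x = 4
  - x > y: bounds one variable relative to another variable

Split on the disjunction (y = 2 OR x = 4):
  • If y = 2: with y = 2, every remaining term of the linear equation is divisible by 3, so the left side is ≡ 0 (mod 3); but the right side 7 ≡ 1 (mod 3). No integers can satisfy it.
  • If x = 4: this contradicts x² < 16, which requires |x| ≤ 3.
Both branches are infeasible, so the system has no integer solution.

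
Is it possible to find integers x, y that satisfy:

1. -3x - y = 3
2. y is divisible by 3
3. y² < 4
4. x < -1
No

A contradictory subset is {-3x - y = 3, y² < 4, x < -1}. No integer assignment can satisfy these jointly:

  - -3x - y = 3: is a linear equation tying the variables together
  - y² < 4: restricts y to |y| ≤ 1
  - x < -1: bounds one variable relative to a constant

Range argument: with x ∈ [−∞, -2], y ∈ [-1, 1], the left side of the equation is at least 5, but the right side is 3 < 5. No integer solution exists.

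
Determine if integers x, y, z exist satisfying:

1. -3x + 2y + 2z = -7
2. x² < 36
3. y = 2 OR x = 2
Yes

Take x = 1, y = 2, z = -4. Substituting into each constraint:
  (1) -3(1) + 2(2) + 2(-4) = -7 ✓
  (2) x² = (1)² = 1, and 1 < 36 ✓
  (3) y = 2, target 2 ✓ (first branch holds)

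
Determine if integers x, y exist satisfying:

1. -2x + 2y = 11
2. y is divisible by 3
No

Even the single constraint (-2x + 2y = 11) is infeasible over the integers.

  - -2x + 2y = 11: every term on the left is divisible by 2, so the LHS ≡ 0 (mod 2), but the RHS 11 is not — no integer solution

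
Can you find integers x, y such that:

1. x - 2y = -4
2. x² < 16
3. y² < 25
Yes

Take x = 0, y = 2. Substituting into each constraint:
  (1) 0 - 2(2) = -4 ✓
  (2) x² = (0)² = 0, and 0 < 16 ✓
  (3) y² = (2)² = 4, and 4 < 25 ✓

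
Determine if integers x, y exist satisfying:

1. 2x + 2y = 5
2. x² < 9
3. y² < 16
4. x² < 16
No

Even the single constraint (2x + 2y = 5) is infeasible over the integers.

  - 2x + 2y = 5: every term on the left is divisible by 2, so the LHS ≡ 0 (mod 2), but the RHS 5 is not — no integer solution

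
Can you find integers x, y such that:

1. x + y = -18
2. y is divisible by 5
Yes

Take x = -18, y = 0. Substituting into each constraint:
  (1) (-18) + 0 = -18 ✓
  (2) 0 = 5 × 0, remainder 0 ✓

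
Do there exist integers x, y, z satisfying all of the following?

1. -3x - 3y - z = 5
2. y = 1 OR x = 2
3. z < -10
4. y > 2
Yes

Take x = 2, y = 3, z = -20. Substituting into each constraint:
  (1) -3(2) - 3(3) + 20 = 5 ✓
  (2) x = 2, target 2 ✓ (second branch holds)
  (3) -20 < -10 ✓
  (4) 3 > 2 ✓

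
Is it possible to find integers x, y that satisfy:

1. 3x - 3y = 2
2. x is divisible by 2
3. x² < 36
No

Even the single constraint (3x - 3y = 2) is infeasible over the integers.

  - 3x - 3y = 2: every term on the left is divisible by 3, so the LHS ≡ 0 (mod 3), but the RHS 2 is not — no integer solution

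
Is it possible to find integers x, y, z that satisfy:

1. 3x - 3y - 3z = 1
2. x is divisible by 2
No

Even the single constraint (3x - 3y - 3z = 1) is infeasible over the integers.

  - 3x - 3y - 3z = 1: every term on the left is divisible by 3, so the LHS ≡ 0 (mod 3), but the RHS 1 is not — no integer solution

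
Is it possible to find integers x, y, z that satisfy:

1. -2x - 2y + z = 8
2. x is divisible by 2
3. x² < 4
Yes

Take x = 0, y = 0, z = 8. Substituting into each constraint:
  (1) -2(0) - 2(0) + 8 = 8 ✓
  (2) 0 = 2 × 0, remainder 0 ✓
  (3) x² = (0)² = 0, and 0 < 4 ✓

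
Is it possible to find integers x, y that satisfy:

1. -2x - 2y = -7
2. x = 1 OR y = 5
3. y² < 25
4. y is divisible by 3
No

Even the single constraint (-2x - 2y = -7) is infeasible over the integers.

  - -2x - 2y = -7: every term on the left is divisible by 2, so the LHS ≡ 0 (mod 2), but the RHS -7 is not — no integer solution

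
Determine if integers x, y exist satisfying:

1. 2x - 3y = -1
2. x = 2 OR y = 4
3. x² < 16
No

A contradictory subset is {2x - 3y = -1, x = 2 OR y = 4}. No integer assignment can satisfy these jointly:

  - 2x - 3y = -1: is a linear equation tying the variables together
  - x = 2 OR y = 4: forces a choice: either x = 2 or y = 4

Split on the disjunction (x = 2 OR y = 4):
  • If x = 2: with x = 2, every remaining term of the linear equation is divisible by 3, so the left side is ≡ 0 (mod 3); but the right side -5 ≡ 1 (mod 3). No integers can satisfy it.
  • If y = 4: with y = 4, every remaining term of the linear equation is divisible by 2, so the left side is ≡ 0 (mod 2); but the right side 11 ≡ 1 (mod 2). No integers can satisfy it.
Both branches are infeasible, so the system has no integer solution.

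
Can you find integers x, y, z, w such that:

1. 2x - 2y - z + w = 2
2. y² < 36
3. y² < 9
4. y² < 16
Yes

Take x = 1, y = 0, z = 0, w = 0. Substituting into each constraint:
  (1) 2(1) - 2(0) + 0 + 0 = 2 ✓
  (2) y² = (0)² = 0, and 0 < 36 ✓
  (3) y² = (0)² = 0, and 0 < 9 ✓
  (4) y² = (0)² = 0, and 0 < 16 ✓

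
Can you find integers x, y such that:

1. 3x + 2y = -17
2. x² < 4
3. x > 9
No

A contradictory subset is {x² < 4, x > 9}. No integer assignment can satisfy these jointly:

  - x² < 4: restricts x to |x| ≤ 1
  - x > 9: bounds one variable relative to a constant

Direct contradiction: the bounds on x require x ≥ 10 and x ≤ 1 simultaneously, which is empty.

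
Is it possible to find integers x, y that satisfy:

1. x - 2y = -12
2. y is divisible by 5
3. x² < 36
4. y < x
No

A contradictory subset is {x - 2y = -12, x² < 36, y < x}. No integer assignment can satisfy these jointly:

  - x - 2y = -12: is a linear equation tying the variables together
  - x² < 36: restricts x to |x| ≤ 5
  - y < x: bounds one variable relative to another variable

The bounds confine x to {-5, -4, -3, -2, -1, 0, 1, 2, 3, 4, 5}. For each value, substitute into the equation:
  • x = -5: the equation gives -2y = -7, so y would not be an integer.
  • x = -4: the equation forces y = 4, but x > y fails since -4 ≤ 4.
  • x = -3: the equation gives -2y = -9, so y would not be an integer.
  • x = -2: the equation forces y = 5, but x > y fails since -2 ≤ 5.
  • x = -1: the equation gives -2y = -11, so y would not be an integer.
  • x = 0: the equation forces y = 6, but x > y fails since 0 ≤ 6.
  • x = 1: the equation gives -2y = -13, so y would not be an integer.
  • x = 2: the equation forces y = 7, but x > y fails since 2 ≤ 7.
  • x = 3: the equation gives -2y = -15, so y would not be an integer.
  • x = 4: the equation forces y = 8, but x > y fails since 4 ≤ 8.
  • x = 5: the equation gives -2y = -17, so y would not be an integer.
Every case fails, so no integer solution exists.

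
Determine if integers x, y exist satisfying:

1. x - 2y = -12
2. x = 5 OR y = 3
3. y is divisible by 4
No

The full constraint system is jointly infeasible over the integers. Each constraint and what it forces:

  - x - 2y = -12: is a linear equation tying the variables together
  - x = 5 OR y = 3: forces a choice: either x = 5 or y = 3
  - y is divisible by 4: restricts y to multiples of 4

Split on the disjunction (x = 5 OR y = 3):
  • If x = 5: with x = 5, writing y = 4y', every remaining term of the linear equation is divisible by 8, so the left side is ≡ 0 (mod 8); but the right side -17 ≡ 7 (mod 8). No integers can satisfy it.
  • If y = 3: this contradicts the divisibility constraint — 3 is not a multiple of 4.
Both branches are infeasible, so the system has no integer solution.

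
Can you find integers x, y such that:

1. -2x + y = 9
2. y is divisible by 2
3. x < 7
No

A contradictory subset is {-2x + y = 9, y is divisible by 2}. No integer assignment can satisfy these jointly:

  - -2x + y = 9: is a linear equation tying the variables together
  - y is divisible by 2: restricts y to multiples of 2

Modular obstruction: writing y = 2y', every remaining term of the linear equation is divisible by 2, so the left side is ≡ 0 (mod 2); but the right side 9 ≡ 1 (mod 2). No integers can satisfy it.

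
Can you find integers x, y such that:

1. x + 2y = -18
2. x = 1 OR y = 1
Yes

Take x = -20, y = 1. Substituting into each constraint:
  (1) (-20) + 2(1) = -18 ✓
  (2) y = 1, target 1 ✓ (second branch holds)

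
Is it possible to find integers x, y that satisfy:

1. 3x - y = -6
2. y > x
Yes

Take x = -2, y = 0. Substituting into each constraint:
  (1) 3(-2) + 0 = -6 ✓
  (2) 0 > -2 ✓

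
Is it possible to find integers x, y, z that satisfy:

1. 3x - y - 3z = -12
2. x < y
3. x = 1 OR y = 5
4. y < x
No

A contradictory subset is {x < y, y < x}. No integer assignment can satisfy these jointly:

  - x < y: bounds one variable relative to another variable
  - y < x: bounds one variable relative to another variable

Direct contradiction: y > x and x > y cannot both hold.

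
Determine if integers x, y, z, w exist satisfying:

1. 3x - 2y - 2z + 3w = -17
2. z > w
Yes

Take x = 1, y = 9, z = 1, w = 0. Substituting into each constraint:
  (1) 3(1) - 2(9) - 2(1) + 3(0) = -17 ✓
  (2) 1 > 0 ✓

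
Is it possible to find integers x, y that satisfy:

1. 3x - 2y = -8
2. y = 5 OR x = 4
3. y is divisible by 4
No

The full constraint system is jointly infeasible over the integers. Each constraint and what it forces:

  - 3x - 2y = -8: is a linear equation tying the variables together
  - y = 5 OR x = 4: forces a choice: either y = 5 or x = 4
  - y is divisible by 4: restricts y to multiples of 4

Split on the disjunction (y = 5 OR x = 4):
  • If y = 5: this contradicts the divisibility constraint — 5 is not a multiple of 4.
  • If x = 4: with x = 4, writing y = 4y', every remaining term of the linear equation is divisible by 8, so the left side is ≡ 0 (mod 8); but the right side -20 ≡ 4 (mod 8). No integers can satisfy it.
Both branches are infeasible, so the system has no integer solution.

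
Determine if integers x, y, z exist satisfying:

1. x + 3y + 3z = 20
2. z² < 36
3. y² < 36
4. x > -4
Yes

Take x = 14, y = 2, z = 0. Substituting into each constraint:
  (1) 14 + 3(2) + 3(0) = 20 ✓
  (2) z² = (0)² = 0, and 0 < 36 ✓
  (3) y² = (2)² = 4, and 4 < 36 ✓
  (4) 14 > -4 ✓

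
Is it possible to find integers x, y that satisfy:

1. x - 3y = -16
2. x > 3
Yes

Take x = 5, y = 7. Substituting into each constraint:
  (1) 5 - 3(7) = -16 ✓
  (2) 5 > 3 ✓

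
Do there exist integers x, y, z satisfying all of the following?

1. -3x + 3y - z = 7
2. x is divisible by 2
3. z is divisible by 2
Yes

Take x = 0, y = 3, z = 2. Substituting into each constraint:
  (1) -3(0) + 3(3) + (-2) = 7 ✓
  (2) 0 = 2 × 0, remainder 0 ✓
  (3) 2 = 2 × 1, remainder 0 ✓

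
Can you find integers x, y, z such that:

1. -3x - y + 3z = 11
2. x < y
Yes

Take x = 0, y = 1, z = 4. Substituting into each constraint:
  (1) -3(0) + (-1) + 3(4) = 11 ✓
  (2) 0 < 1 ✓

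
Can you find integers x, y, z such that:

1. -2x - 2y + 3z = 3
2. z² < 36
Yes

Take x = 0, y = 0, z = 1. Substituting into each constraint:
  (1) -2(0) - 2(0) + 3(1) = 3 ✓
  (2) z² = (1)² = 1, and 1 < 36 ✓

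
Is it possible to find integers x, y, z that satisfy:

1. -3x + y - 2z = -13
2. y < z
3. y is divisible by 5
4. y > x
Yes

Take x = -1, y = 0, z = 8. Substituting into each constraint:
  (1) -3(-1) + 0 - 2(8) = -13 ✓
  (2) 0 < 8 ✓
  (3) 0 = 5 × 0, remainder 0 ✓
  (4) 0 > -1 ✓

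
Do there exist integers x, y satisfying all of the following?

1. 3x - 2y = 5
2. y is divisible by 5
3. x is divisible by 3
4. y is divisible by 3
No

A contradictory subset is {3x - 2y = 5, y is divisible by 3}. No integer assignment can satisfy these jointly:

  - 3x - 2y = 5: is a linear equation tying the variables together
  - y is divisible by 3: restricts y to multiples of 3

Modular obstruction: writing y = 3y', every remaining term of the linear equation is divisible by 3, so the left side is ≡ 0 (mod 3); but the right side 5 ≡ 2 (mod 3). No integers can satisfy it.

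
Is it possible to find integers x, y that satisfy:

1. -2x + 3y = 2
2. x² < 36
Yes

Take x = 2, y = 2. Substituting into each constraint:
  (1) -2(2) + 3(2) = 2 ✓
  (2) x² = (2)² = 4, and 4 < 36 ✓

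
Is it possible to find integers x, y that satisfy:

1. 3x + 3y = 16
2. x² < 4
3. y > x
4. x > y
No

Even the single constraint (3x + 3y = 16) is infeasible over the integers.

  - 3x + 3y = 16: every term on the left is divisible by 3, so the LHS ≡ 0 (mod 3), but the RHS 16 is not — no integer solution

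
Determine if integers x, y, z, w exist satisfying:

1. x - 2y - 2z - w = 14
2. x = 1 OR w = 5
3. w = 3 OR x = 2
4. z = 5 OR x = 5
Yes

Take x = 1, y = -13, z = 5, w = 3. Substituting into each constraint:
  (1) 1 - 2(-13) - 2(5) + (-3) = 14 ✓
  (2) x = 1, target 1 ✓ (first branch holds)
  (3) w = 3, target 3 ✓ (first branch holds)
  (4) z = 5, target 5 ✓ (first branch holds)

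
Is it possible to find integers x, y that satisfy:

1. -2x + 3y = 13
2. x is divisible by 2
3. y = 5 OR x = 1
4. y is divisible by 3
No

A contradictory subset is {-2x + 3y = 13, x is divisible by 2, y = 5 OR x = 1}. No integer assignment can satisfy these jointly:

  - -2x + 3y = 13: is a linear equation tying the variables together
  - x is divisible by 2: restricts x to multiples of 2
  - y = 5 OR x = 1: forces a choice: either y = 5 or x = 1

Split on the disjunction (y = 5 OR x = 1):
  • If y = 5: with y = 5, writing x = 2x', every remaining term of the linear equation is divisible by 4, so the left side is ≡ 0 (mod 4); but the right side -2 ≡ 2 (mod 4). No integers can satisfy it.
  • If x = 1: this contradicts the divisibility constraint — 1 is not a multiple of 2.
Both branches are infeasible, so the system has no integer solution.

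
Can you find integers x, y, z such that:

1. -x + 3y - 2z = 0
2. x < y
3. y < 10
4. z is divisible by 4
Yes

Take x = 1, y = 3, z = 4. Substituting into each constraint:
  (1) (-1) + 3(3) - 2(4) = 0 ✓
  (2) 1 < 3 ✓
  (3) 3 < 10 ✓
  (4) 4 = 4 × 1, remainder 0 ✓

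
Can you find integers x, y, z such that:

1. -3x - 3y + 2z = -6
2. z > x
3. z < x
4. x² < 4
No

A contradictory subset is {z > x, z < x}. No integer assignment can satisfy these jointly:

  - z > x: bounds one variable relative to another variable
  - z < x: bounds one variable relative to another variable

Direct contradiction: z > x and x > z cannot both hold.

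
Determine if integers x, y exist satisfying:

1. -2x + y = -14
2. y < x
Yes

Take x = 7, y = 0. Substituting into each constraint:
  (1) -2(7) + 0 = -14 ✓
  (2) 0 < 7 ✓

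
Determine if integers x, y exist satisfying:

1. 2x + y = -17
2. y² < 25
Yes

Take x = -9, y = 1. Substituting into each constraint:
  (1) 2(-9) + 1 = -17 ✓
  (2) y² = (1)² = 1, and 1 < 25 ✓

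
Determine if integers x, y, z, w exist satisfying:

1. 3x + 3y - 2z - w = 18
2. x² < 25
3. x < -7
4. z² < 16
No

A contradictory subset is {x² < 25, x < -7}. No integer assignment can satisfy these jointly:

  - x² < 25: restricts x to |x| ≤ 4
  - x < -7: bounds one variable relative to a constant

Direct contradiction: the bounds on x require x ≥ -4 and x ≤ -8 simultaneously, which is empty.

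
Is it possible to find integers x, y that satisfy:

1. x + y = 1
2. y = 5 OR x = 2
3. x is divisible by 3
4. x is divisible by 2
No

A contradictory subset is {x + y = 1, y = 5 OR x = 2, x is divisible by 3}. No integer assignment can satisfy these jointly:

  - x + y = 1: is a linear equation tying the variables together
  - y = 5 OR x = 2: forces a choice: either y = 5 or x = 2
  - x is divisible by 3: restricts x to multiples of 3

Split on the disjunction (y = 5 OR x = 2):
  • If y = 5: with y = 5, writing x = 3x', every remaining term of the linear equation is divisible by 3, so the left side is ≡ 0 (mod 3); but the right side -4 ≡ 2 (mod 3). No integers can satisfy it.
  • If x = 2: this contradicts the divisibility constraint — 2 is not a multiple of 3.
Both branches are infeasible, so the system has no integer solution.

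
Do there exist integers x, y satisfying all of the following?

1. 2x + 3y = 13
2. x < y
Yes

Take x = 2, y = 3. Substituting into each constraint:
  (1) 2(2) + 3(3) = 13 ✓
  (2) 2 < 3 ✓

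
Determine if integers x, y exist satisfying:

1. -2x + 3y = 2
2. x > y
Yes

Take x = 5, y = 4. Substituting into each constraint:
  (1) -2(5) + 3(4) = 2 ✓
  (2) 5 > 4 ✓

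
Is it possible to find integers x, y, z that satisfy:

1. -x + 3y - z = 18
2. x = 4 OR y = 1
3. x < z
Yes

Take x = -8, y = 1, z = -7. Substituting into each constraint:
  (1) 8 + 3(1) + 7 = 18 ✓
  (2) y = 1, target 1 ✓ (second branch holds)
  (3) -8 < -7 ✓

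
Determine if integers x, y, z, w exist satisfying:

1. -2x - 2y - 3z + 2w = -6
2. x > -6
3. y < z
Yes

Take x = -1, y = 1, z = 2, w = 0. Substituting into each constraint:
  (1) -2(-1) - 2(1) - 3(2) + 2(0) = -6 ✓
  (2) -1 > -6 ✓
  (3) 1 < 2 ✓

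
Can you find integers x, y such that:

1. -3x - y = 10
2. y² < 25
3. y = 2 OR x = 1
Yes

Take x = -4, y = 2. Substituting into each constraint:
  (1) -3(-4) + (-2) = 10 ✓
  (2) y² = (2)² = 4, and 4 < 25 ✓
  (3) y = 2, target 2 ✓ (first branch holds)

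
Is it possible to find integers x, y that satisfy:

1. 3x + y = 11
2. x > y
Yes

Take x = 3, y = 2. Substituting into each constraint:
  (1) 3(3) + 2 = 11 ✓
  (2) 3 > 2 ✓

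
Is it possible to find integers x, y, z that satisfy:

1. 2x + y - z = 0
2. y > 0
Yes

Take x = 0, y = 1, z = 1. Substituting into each constraint:
  (1) 2(0) + 1 + (-1) = 0 ✓
  (2) 1 > 0 ✓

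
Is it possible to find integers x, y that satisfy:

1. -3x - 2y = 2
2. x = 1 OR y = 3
No

The full constraint system is jointly infeasible over the integers. Each constraint and what it forces:

  - -3x - 2y = 2: is a linear equation tying the variables together
  - x = 1 OR y = 3: forces a choice: either x = 1 or y = 3

Split on the disjunction (x = 1 OR y = 3):
  • If x = 1: with x = 1, every remaining term of the linear equation is divisible by 2, so the left side is ≡ 0 (mod 2); but the right side 5 ≡ 1 (mod 2). No integers can satisfy it.
  • If y = 3: with y = 3, every remaining term of the linear equation is divisible by 3, so the left side is ≡ 0 (mod 3); but the right side 8 ≡ 2 (mod 3). No integers can satisfy it.
Both branches are infeasible, so the system has no integer solution.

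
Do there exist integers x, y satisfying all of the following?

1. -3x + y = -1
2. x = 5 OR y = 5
Yes

Take x = 5, y = 14. Substituting into each constraint:
  (1) -3(5) + 14 = -1 ✓
  (2) x = 5, target 5 ✓ (first branch holds)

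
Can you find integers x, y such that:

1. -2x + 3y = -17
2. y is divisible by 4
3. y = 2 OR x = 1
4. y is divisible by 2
No

A contradictory subset is {-2x + 3y = -17, y = 2 OR x = 1, y is divisible by 2}. No integer assignment can satisfy these jointly:

  - -2x + 3y = -17: is a linear equation tying the variables together
  - y = 2 OR x = 1: forces a choice: either y = 2 or x = 1
  - y is divisible by 2: restricts y to multiples of 2

Modular obstruction: writing y = 2y', every remaining term of the linear equation is divisible by 2, so the left side is ≡ 0 (mod 2); but the right side -17 ≡ 1 (mod 2). No integers can satisfy it.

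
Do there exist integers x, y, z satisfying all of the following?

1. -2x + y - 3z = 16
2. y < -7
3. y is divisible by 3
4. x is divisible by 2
Yes

Take x = -2, y = -9, z = -7. Substituting into each constraint:
  (1) -2(-2) + (-9) - 3(-7) = 16 ✓
  (2) -9 < -7 ✓
  (3) -9 = 3 × -3, remainder 0 ✓
  (4) -2 = 2 × -1, remainder 0 ✓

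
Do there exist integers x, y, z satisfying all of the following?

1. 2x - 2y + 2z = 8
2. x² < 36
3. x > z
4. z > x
No

A contradictory subset is {x > z, z > x}. No integer assignment can satisfy these jointly:

  - x > z: bounds one variable relative to another variable
  - z > x: bounds one variable relative to another variable

Direct contradiction: x > z and z > x cannot both hold.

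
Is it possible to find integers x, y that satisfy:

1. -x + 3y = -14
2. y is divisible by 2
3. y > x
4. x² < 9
No

A contradictory subset is {-x + 3y = -14, y > x, x² < 9}. No integer assignment can satisfy these jointly:

  - -x + 3y = -14: is a linear equation tying the variables together
  - y > x: bounds one variable relative to another variable
  - x² < 9: restricts x to |x| ≤ 2

Propagating the comparison: y > x and x ≥ -2 give y ≥ -1. Range argument: with x ∈ [-2, 2], y ∈ [-1, ∞], the left side of the equation is at least -5, but the right side is -14 < -5. No integer solution exists.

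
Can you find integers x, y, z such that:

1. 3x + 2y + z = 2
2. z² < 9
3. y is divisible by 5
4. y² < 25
Yes

Take x = 0, y = 0, z = 2. Substituting into each constraint:
  (1) 3(0) + 2(0) + 2 = 2 ✓
  (2) z² = (2)² = 4, and 4 < 9 ✓
  (3) 0 = 5 × 0, remainder 0 ✓
  (4) y² = (0)² = 0, and 0 < 25 ✓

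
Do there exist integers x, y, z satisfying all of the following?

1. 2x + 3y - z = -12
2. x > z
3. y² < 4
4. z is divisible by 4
Yes

Take x = -14, y = 0, z = -16. Substituting into each constraint:
  (1) 2(-14) + 3(0) + 16 = -12 ✓
  (2) -14 > -16 ✓
  (3) y² = (0)² = 0, and 0 < 4 ✓
  (4) -16 = 4 × -4, remainder 0 ✓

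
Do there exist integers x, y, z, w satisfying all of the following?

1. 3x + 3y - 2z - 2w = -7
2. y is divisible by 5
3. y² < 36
Yes

Take x = 1, y = 0, z = 0, w = 5. Substituting into each constraint:
  (1) 3(1) + 3(0) - 2(0) - 2(5) = -7 ✓
  (2) 0 = 5 × 0, remainder 0 ✓
  (3) y² = (0)² = 0, and 0 < 36 ✓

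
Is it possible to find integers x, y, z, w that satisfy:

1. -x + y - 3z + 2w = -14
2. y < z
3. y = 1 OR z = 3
Yes

Take x = 7, y = 2, z = 3, w = 0. Substituting into each constraint:
  (1) (-7) + 2 - 3(3) + 2(0) = -14 ✓
  (2) 2 < 3 ✓
  (3) z = 3, target 3 ✓ (second branch holds)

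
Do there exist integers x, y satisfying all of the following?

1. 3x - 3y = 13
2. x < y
No

Even the single constraint (3x - 3y = 13) is infeasible over the integers.

  - 3x - 3y = 13: every term on the left is divisible by 3, so the LHS ≡ 0 (mod 3), but the RHS 13 is not — no integer solution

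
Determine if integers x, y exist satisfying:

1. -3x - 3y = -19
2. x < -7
No

Even the single constraint (-3x - 3y = -19) is infeasible over the integers.

  - -3x - 3y = -19: every term on the left is divisible by 3, so the LHS ≡ 0 (mod 3), but the RHS -19 is not — no integer solution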